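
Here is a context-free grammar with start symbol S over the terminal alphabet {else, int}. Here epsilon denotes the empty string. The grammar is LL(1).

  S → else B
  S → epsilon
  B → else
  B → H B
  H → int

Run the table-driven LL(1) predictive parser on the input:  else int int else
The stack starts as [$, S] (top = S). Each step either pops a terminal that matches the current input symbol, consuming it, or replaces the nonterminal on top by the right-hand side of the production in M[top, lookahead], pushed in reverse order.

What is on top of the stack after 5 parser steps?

step 1: stack=$ S  input=else int int else $  — expand S → else B
step 2: stack=$ B else  input=else int int else $  — match else
step 3: stack=$ B  input=int int else $  — expand B → H B
step 4: stack=$ B H  input=int int else $  — expand H → int
step 5: stack=$ B int  input=int int else $  — match int
Stack after step 5: $ B (top = B).

B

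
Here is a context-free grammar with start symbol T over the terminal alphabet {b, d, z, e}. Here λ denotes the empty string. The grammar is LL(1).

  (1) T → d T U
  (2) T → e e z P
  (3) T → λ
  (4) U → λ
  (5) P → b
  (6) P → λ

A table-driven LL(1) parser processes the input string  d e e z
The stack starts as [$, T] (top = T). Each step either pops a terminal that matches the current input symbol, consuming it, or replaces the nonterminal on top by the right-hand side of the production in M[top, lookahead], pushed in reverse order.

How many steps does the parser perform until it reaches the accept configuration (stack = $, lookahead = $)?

     Stack        Input      Action
  1  $ T          d e e z $  expand T → d T U
  2  $ U T d      d e e z $  match d
  3  $ U T        e e z $    expand T → e e z P
  4  $ U P z e e  e e z $    match e
  5  $ U P z e    e z $      match e
  6  $ U P z      z $        match z
  7  $ U P        $          expand P → λ
  8  $ U          $          expand U → λ
Accept reached after 8 steps.

8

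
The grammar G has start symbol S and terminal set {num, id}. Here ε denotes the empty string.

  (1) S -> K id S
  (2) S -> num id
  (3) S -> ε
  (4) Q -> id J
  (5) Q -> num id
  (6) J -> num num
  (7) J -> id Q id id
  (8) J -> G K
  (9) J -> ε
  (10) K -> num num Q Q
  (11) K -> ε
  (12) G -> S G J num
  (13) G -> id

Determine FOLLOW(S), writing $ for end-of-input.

{$, id, num}

FIRST(Q): from Q->id J we get {id}; from Q->num id we get {num}. So FIRST(Q) = {id, num}.
FIRST(K): from K->num num Q Q we get {num}; from K->ε we get {ε}. So FIRST(K) = {ε, num}.
FIRST(S): from S->K id S we get {id, num}; from S->num id we get {num}; from S->ε we get {ε}. So FIRST(S) = {ε, id, num}.
FIRST(G): from G->S G J num we get {id, num}; from G->id we get {id}. So FIRST(G) = {id, num}.
FIRST(J): from J->num num we get {num}; from J->id Q id id we get {id}; from J->G K we get {id, num}; from J->ε we get {ε}. So FIRST(J) = {ε, id, num}.
FOLLOW(S) includes $ since S is the start symbol.
FOLLOW(S): in S->K id S, the suffix after S is empty (adds nothing new); in G->S G J num, S is followed by G J num with FIRST {id, num}. Thus FOLLOW(S) = {$, id, num}.
FOLLOW(Q): in J->id Q id id, Q is followed by id id with FIRST {id}; in K->num num Q Q (occurrence 1), Q is followed by Q with FIRST {id, num}; in K->num num Q Q (occurrence 2), the suffix after Q is empty, so FOLLOW(Q) ⊇ FOLLOW(K) = {id, num}. Thus FOLLOW(Q) = {id, num}.
FOLLOW(J): in Q->id J, the suffix after J is empty, so FOLLOW(J) ⊇ FOLLOW(Q) = {id, num}; in G->S G J num, J is followed by num with FIRST {num}. Thus FOLLOW(J) = {id, num}.
FOLLOW(K): in S->K id S, K is followed by id S with FIRST {id}; in J->G K, the suffix after K is empty, so FOLLOW(K) ⊇ FOLLOW(J) = {id, num}. Thus FOLLOW(K) = {id, num}.
FOLLOW(G): in J->G K, G is followed by K with FIRST {ε, num}; in J->G K, the suffix after G is nullable, so FOLLOW(G) ⊇ FOLLOW(J) = {id, num}; in G->S G J num, G is followed by J num with FIRST {id, num}. Thus FOLLOW(G) = {id, num}.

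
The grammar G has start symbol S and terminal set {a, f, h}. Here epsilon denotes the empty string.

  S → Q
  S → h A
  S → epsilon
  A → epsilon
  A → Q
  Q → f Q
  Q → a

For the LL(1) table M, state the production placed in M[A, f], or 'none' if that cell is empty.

A → Q

FIRST(Q): from Q→f Q we get {f}; from Q→a we get {a}. So FIRST(Q) = {a, f}.
FIRST(S): from S→Q we get {a, f}; from S→h A we get {h}; from S→epsilon we get {epsilon}. So FIRST(S) = {epsilon, a, f, h}.
FIRST(A): from A→epsilon we get {epsilon}; from A→Q we get {a, f}. So FIRST(A) = {epsilon, a, f}.
FOLLOW(S) includes $ since S is the start symbol.
FOLLOW(S): S appears on no right-hand side. Thus FOLLOW(S) = {$}.
FOLLOW(A): in S→h A, the suffix after A is empty, so FOLLOW(A) ⊇ FOLLOW(S) = {$}. Thus FOLLOW(A) = {$}.
For A → epsilon: FIRST(epsilon) = {epsilon}, so it goes in M[A, t] for t ∈ {}; since epsilon ∈ FIRST, also for every t ∈ FOLLOW(A) = {$}.
For A → Q: FIRST(Q) = {a, f}, so it goes in M[A, t] for t ∈ {a, f}.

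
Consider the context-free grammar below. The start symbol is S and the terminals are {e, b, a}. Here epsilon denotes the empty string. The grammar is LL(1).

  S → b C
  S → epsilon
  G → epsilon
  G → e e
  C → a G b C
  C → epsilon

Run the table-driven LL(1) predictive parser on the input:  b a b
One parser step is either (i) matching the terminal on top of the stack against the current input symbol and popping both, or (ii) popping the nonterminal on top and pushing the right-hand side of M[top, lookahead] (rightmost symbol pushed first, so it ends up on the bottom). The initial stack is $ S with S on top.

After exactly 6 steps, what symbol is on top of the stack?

     Stack      Input    Action
  1  $ S        b a b $  expand S → b C
  2  $ C b      b a b $  match b
  3  $ C        a b $    expand C → a G b C
  4  $ C b G a  a b $    match a
  5  $ C b G    b $      expand G → epsilon
  6  $ C b      b $      match b
Stack after step 6: $ C (top = C).

C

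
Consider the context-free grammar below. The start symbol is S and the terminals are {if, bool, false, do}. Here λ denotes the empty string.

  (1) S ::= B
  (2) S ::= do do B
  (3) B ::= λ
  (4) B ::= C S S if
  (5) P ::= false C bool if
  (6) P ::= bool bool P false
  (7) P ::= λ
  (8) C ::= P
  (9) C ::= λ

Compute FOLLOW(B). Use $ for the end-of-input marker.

{$, bool, do, false, if}

FIRST(P) = {λ, bool, false}
FIRST(C) = {λ, bool, false}  (via P)
FIRST(S) = {λ, bool, do, false, if}  (via B)
FIRST(B) = {λ, bool, do, false, if}  (via C S S if)
FOLLOW(S) includes $ since S is the start symbol.
FOLLOW(S): in B::=C S S if (occurrence 1), S is followed by S if with FIRST {bool, do, false, if}; in B::=C S S if (occurrence 2), S is followed by if with FIRST {if}. Thus FOLLOW(S) = {$, bool, do, false, if}.
FOLLOW(B): in S::=B, the suffix after B is empty, so FOLLOW(B) ⊇ FOLLOW(S) = {$, bool, do, false, if}; in S::=do do B, the suffix after B is empty, so FOLLOW(B) ⊇ FOLLOW(S) = {$, bool, do, false, if}. Thus FOLLOW(B) = {$, bool, do, false, if}.
FOLLOW(C): in B::=C S S if, C is followed by S S if with FIRST {bool, do, false, if}; in P::=false C bool if, C is followed by bool if with FIRST {bool}. Thus FOLLOW(C) = {bool, do, false, if}.
FOLLOW(P): in P::=bool bool P false, P is followed by false with FIRST {false}; in C::=P, the suffix after P is empty, so FOLLOW(P) ⊇ FOLLOW(C) = {bool, do, false, if}. Thus FOLLOW(P) = {bool, do, false, if}.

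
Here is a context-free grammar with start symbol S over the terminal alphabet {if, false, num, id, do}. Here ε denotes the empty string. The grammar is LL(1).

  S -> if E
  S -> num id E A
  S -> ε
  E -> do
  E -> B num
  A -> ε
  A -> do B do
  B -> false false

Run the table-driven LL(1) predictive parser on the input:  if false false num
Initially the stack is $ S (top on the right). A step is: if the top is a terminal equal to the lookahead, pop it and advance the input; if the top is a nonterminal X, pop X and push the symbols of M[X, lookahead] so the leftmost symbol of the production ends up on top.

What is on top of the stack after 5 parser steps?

false

step 1: stack=$ S  input=if false false num $  — expand S -> if E
step 2: stack=$ E if  input=if false false num $  — match if
step 3: stack=$ E  input=false false num $  — expand E -> B num
step 4: stack=$ num B  input=false false num $  — expand B -> false false
step 5: stack=$ num false false  input=false false num $  — match false
Stack after step 5: $ num false (top = false).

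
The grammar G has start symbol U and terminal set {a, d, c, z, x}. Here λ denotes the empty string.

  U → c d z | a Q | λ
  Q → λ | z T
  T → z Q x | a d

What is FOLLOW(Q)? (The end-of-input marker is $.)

{$, x}

FIRST(U) = {λ, a, c}
FIRST(Q) = {λ, z}
FIRST(T) = {a, z}
FOLLOW(U) includes $ since U is the start symbol.
FOLLOW(U): U appears on no right-hand side. Thus FOLLOW(U) = {$}.
FOLLOW(Q): in U→a Q, the suffix after Q is empty, so FOLLOW(Q) ⊇ FOLLOW(U) = {$}; in T→z Q x, Q is followed by x with FIRST {x}. Thus FOLLOW(Q) = {$, x}.
FOLLOW(T): in Q→z T, the suffix after T is empty, so FOLLOW(T) ⊇ FOLLOW(Q) = {$, x}. Thus FOLLOW(T) = {$, x}.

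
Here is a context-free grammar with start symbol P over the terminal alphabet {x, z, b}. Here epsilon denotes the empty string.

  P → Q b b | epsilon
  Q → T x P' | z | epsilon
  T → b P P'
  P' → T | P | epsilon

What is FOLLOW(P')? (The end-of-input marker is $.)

FIRST(T) = {b}
FIRST(Q) = {epsilon, b, z}  (via T x P')
FIRST(P) = {epsilon, b, z}  (via Q b b)
FIRST(P') = {epsilon, b, z}  (via T, P)
FOLLOW(P) includes $ since P is the start symbol.
FOLLOW(Q): in P→Q b b, Q is followed by b b with FIRST {b}. Thus FOLLOW(Q) = {b}.
FOLLOW(P): in T→b P P', P is followed by P' with FIRST {epsilon, b, z}; in T→b P P', the suffix after P is nullable, so FOLLOW(P) ⊇ FOLLOW(T) = {b, x}; in P'→P, the suffix after P is empty, so FOLLOW(P) ⊇ FOLLOW(P') = {b, x}. Thus FOLLOW(P) = {$, b, x, z}.
FOLLOW(T): in Q→T x P', T is followed by x P' with FIRST {x}; in P'→T, the suffix after T is empty, so FOLLOW(T) ⊇ FOLLOW(P') = {b, x}. Thus FOLLOW(T) = {b, x}.
FOLLOW(P'): in Q→T x P', the suffix after P' is empty, so FOLLOW(P') ⊇ FOLLOW(Q) = {b}; in T→b P P', the suffix after P' is empty, so FOLLOW(P') ⊇ FOLLOW(T) = {b, x}. Thus FOLLOW(P') = {b, x}.

{b, x}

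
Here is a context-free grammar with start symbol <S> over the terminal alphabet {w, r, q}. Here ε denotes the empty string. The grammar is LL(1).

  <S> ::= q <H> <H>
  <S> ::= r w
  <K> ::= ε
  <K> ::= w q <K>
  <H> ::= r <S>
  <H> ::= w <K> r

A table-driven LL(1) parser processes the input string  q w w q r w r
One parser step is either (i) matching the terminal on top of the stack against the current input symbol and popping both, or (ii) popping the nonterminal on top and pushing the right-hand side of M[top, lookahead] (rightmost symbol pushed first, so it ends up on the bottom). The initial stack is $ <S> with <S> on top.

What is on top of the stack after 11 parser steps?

<K>

      Stack            Input            Action
   1  $ <S>            q w w q r w r $  expand <S> ::= q <H> <H>
   2  $ <H> <H> q      q w w q r w r $  match q
   3  $ <H> <H>        w w q r w r $    expand <H> ::= w <K> r
   4  $ <H> r <K> w    w w q r w r $    match w
   5  $ <H> r <K>      w q r w r $      expand <K> ::= w q <K>
   6  $ <H> r <K> q w  w q r w r $      match w
   7  $ <H> r <K> q    q r w r $        match q
   8  $ <H> r <K>      r w r $          expand <K> ::= ε
   9  $ <H> r          r w r $          match r
  10  $ <H>            w r $            expand <H> ::= w <K> r
  11  $ r <K> w        w r $            match w
Stack after step 11: $ r <K> (top = <K>).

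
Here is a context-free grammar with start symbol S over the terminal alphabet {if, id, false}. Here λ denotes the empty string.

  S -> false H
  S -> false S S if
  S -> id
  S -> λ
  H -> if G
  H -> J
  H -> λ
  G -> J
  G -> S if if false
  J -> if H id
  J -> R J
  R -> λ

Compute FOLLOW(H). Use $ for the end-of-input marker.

FIRST(S) = {λ, false, id}
FIRST(R) = {λ}
FIRST(J) = {if}  (via R J)
FIRST(H) = {λ, if}  (via J)
FIRST(G) = {false, id, if}  (via J, S if if false)
FOLLOW(S) includes $ since S is the start symbol.
FOLLOW(S): in S->false S S if (occurrence 1), S is followed by S if with FIRST {false, id, if}; in S->false S S if (occurrence 2), S is followed by if with FIRST {if}; in G->S if if false, S is followed by if if false with FIRST {if}. Thus FOLLOW(S) = {$, false, id, if}.
FOLLOW(H): in S->false H, the suffix after H is empty, so FOLLOW(H) ⊇ FOLLOW(S) = {$, false, id, if}; in J->if H id, H is followed by id with FIRST {id}. Thus FOLLOW(H) = {$, false, id, if}.
FOLLOW(G): in H->if G, the suffix after G is empty, so FOLLOW(G) ⊇ FOLLOW(H) = {$, false, id, if}. Thus FOLLOW(G) = {$, false, id, if}.
FOLLOW(J): in H->J, the suffix after J is empty, so FOLLOW(J) ⊇ FOLLOW(H) = {$, false, id, if}; in G->J, the suffix after J is empty, so FOLLOW(J) ⊇ FOLLOW(G) = {$, false, id, if}; in J->R J, the suffix after J is empty (adds nothing new). Thus FOLLOW(J) = {$, false, id, if}.
FOLLOW(R): in J->R J, R is followed by J with FIRST {if}. Thus FOLLOW(R) = {if}.

{$, false, id, if}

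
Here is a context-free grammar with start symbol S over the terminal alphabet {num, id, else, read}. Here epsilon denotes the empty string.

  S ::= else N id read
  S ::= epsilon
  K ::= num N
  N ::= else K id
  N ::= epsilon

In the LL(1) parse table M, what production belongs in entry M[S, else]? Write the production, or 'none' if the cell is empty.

FIRST(S) = {epsilon, else}
FIRST(K) = {num}
FIRST(N) = {epsilon, else}
FOLLOW(S) includes $ since S is the start symbol.
FOLLOW(S): S appears on no right-hand side. Thus FOLLOW(S) = {$}.
For S ::= else N id read: FIRST(else N id read) = {else}, so it goes in M[S, t] for t ∈ {else}.
For S ::= epsilon: FIRST(epsilon) = {epsilon}, so it goes in M[S, t] for t ∈ {}; since epsilon ∈ FIRST, also for every t ∈ FOLLOW(S) = {$}.

S ::= else N id read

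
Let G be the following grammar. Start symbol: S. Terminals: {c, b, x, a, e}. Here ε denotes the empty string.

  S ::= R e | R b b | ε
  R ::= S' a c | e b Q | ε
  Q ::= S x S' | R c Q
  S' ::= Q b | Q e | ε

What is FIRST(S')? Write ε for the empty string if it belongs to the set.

FIRST(S) = {ε, a, b, c, e, x}  (via R e, R b b)
FIRST(R) = {ε, a, b, c, e, x}  (via S' a c)
FIRST(Q) = {a, b, c, e, x}  (via S x S', R c Q)
FIRST(S') = {ε, a, b, c, e, x}  (via Q b, Q e)

{ε, a, b, c, e, x}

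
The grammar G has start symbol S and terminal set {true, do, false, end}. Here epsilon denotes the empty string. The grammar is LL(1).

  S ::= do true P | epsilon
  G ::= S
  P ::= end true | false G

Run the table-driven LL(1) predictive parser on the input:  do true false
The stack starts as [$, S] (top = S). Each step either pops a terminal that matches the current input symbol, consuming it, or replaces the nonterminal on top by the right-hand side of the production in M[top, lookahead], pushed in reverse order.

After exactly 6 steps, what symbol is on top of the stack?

S

step 1: stack=$ S  input=do true false $  — expand S ::= do true P
step 2: stack=$ P true do  input=do true false $  — match do
step 3: stack=$ P true  input=true false $  — match true
step 4: stack=$ P  input=false $  — expand P ::= false G
step 5: stack=$ G false  input=false $  — match false
step 6: stack=$ G  input=$  — expand G ::= S
Stack after step 6: $ S (top = S).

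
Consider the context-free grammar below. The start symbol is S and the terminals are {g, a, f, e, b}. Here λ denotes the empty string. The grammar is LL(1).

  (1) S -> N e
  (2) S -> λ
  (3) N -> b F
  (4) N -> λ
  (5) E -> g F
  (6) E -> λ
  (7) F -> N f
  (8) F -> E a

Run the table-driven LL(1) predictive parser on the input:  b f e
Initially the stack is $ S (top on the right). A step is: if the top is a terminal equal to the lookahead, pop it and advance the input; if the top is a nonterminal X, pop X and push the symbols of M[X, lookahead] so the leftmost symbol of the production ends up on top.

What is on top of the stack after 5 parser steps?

step 1: stack=$ S  input=b f e $  — expand S -> N e
step 2: stack=$ e N  input=b f e $  — expand N -> b F
step 3: stack=$ e F b  input=b f e $  — match b
step 4: stack=$ e F  input=f e $  — expand F -> N f
step 5: stack=$ e f N  input=f e $  — expand N -> λ
Stack after step 5: $ e f (top = f).

f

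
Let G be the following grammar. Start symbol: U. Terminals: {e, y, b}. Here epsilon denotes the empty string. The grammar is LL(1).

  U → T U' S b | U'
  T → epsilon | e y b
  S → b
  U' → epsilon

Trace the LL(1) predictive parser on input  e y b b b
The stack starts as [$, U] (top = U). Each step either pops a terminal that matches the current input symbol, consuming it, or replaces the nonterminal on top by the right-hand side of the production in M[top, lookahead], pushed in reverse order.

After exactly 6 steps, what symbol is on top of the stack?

     Stack           Input        Action
  1  $ U             e y b b b $  expand U → T U' S b
  2  $ b S U' T      e y b b b $  expand T → e y b
  3  $ b S U' b y e  e y b b b $  match e
  4  $ b S U' b y    y b b b $    match y
  5  $ b S U' b      b b b $      match b
  6  $ b S U'        b b $        expand U' → epsilon
Stack after step 6: $ b S (top = S).

S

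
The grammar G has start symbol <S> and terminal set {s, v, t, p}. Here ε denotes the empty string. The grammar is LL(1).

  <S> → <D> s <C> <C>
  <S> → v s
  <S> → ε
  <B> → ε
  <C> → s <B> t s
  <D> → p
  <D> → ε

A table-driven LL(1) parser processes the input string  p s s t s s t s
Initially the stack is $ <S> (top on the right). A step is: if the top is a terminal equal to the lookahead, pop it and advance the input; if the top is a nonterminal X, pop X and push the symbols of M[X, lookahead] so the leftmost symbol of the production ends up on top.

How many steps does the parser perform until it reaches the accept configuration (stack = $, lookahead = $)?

14

      Stack            Input              Action
   1  $ <S>            p s s t s s t s $  expand <S> → <D> s <C> <C>
   2  $ <C> <C> s <D>  p s s t s s t s $  expand <D> → p
   3  $ <C> <C> s p    p s s t s s t s $  match p
   4  $ <C> <C> s      s s t s s t s $    match s
   5  $ <C> <C>        s t s s t s $      expand <C> → s <B> t s
   6  $ <C> s t <B> s  s t s s t s $      match s
   7  $ <C> s t <B>    t s s t s $        expand <B> → ε
   8  $ <C> s t        t s s t s $        match t
   9  $ <C> s          s s t s $          match s
  10  $ <C>            s t s $            expand <C> → s <B> t s
  11  $ s t <B> s      s t s $            match s
  12  $ s t <B>        t s $              expand <B> → ε
  13  $ s t            t s $              match t
  14  $ s              s $                match s
Accept reached after 14 steps.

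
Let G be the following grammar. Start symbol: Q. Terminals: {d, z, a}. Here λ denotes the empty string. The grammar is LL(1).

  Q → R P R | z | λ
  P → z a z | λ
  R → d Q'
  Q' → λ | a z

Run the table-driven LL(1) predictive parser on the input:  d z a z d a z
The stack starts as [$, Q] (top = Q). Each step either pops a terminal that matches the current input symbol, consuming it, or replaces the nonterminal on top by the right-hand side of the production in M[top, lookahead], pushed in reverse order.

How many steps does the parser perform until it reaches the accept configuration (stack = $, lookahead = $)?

13

      Stack       Input            Action
   1  $ Q         d z a z d a z $  expand Q → R P R
   2  $ R P R     d z a z d a z $  expand R → d Q'
   3  $ R P Q' d  d z a z d a z $  match d
   4  $ R P Q'    z a z d a z $    expand Q' → λ
   5  $ R P       z a z d a z $    expand P → z a z
   6  $ R z a z   z a z d a z $    match z
   7  $ R z a     a z d a z $      match a
   8  $ R z       z d a z $        match z
   9  $ R         d a z $          expand R → d Q'
  10  $ Q' d      d a z $          match d
  11  $ Q'        a z $            expand Q' → a z
  12  $ z a       a z $            match a
  13  $ z         z $              match z
Accept reached after 13 steps.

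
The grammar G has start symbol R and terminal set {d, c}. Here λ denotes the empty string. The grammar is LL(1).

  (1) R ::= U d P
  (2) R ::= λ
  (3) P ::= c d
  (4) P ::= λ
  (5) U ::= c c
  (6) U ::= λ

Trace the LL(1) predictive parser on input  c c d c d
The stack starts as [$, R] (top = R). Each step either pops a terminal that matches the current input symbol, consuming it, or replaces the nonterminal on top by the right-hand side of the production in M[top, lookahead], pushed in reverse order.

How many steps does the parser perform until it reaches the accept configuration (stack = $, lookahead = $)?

8

step 1: stack=$ R  input=c c d c d $  — expand R ::= U d P
step 2: stack=$ P d U  input=c c d c d $  — expand U ::= c c
step 3: stack=$ P d c c  input=c c d c d $  — match c
step 4: stack=$ P d c  input=c d c d $  — match c
step 5: stack=$ P d  input=d c d $  — match d
step 6: stack=$ P  input=c d $  — expand P ::= c d
step 7: stack=$ d c  input=c d $  — match c
step 8: stack=$ d  input=d $  — match d
Accept reached after 8 steps.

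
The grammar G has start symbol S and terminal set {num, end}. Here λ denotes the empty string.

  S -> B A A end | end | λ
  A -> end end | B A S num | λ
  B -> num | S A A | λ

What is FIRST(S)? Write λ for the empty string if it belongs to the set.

FIRST(S) = {λ, end, num}  (via B A A end)
FIRST(A) = {λ, end, num}  (via B A S num)
FIRST(B) = {λ, end, num}  (via S A A)

{λ, end, num}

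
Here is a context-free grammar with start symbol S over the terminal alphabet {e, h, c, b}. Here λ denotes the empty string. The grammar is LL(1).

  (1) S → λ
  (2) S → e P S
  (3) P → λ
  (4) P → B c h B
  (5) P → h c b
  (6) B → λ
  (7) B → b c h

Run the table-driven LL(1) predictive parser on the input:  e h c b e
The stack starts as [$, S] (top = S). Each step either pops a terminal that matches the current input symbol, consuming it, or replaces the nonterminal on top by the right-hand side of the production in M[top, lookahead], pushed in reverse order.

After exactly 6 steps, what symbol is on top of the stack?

S

     Stack      Input        Action
  1  $ S        e h c b e $  expand S → e P S
  2  $ S P e    e h c b e $  match e
  3  $ S P      h c b e $    expand P → h c b
  4  $ S b c h  h c b e $    match h
  5  $ S b c    c b e $      match c
  6  $ S b      b e $        match b
Stack after step 6: $ S (top = S).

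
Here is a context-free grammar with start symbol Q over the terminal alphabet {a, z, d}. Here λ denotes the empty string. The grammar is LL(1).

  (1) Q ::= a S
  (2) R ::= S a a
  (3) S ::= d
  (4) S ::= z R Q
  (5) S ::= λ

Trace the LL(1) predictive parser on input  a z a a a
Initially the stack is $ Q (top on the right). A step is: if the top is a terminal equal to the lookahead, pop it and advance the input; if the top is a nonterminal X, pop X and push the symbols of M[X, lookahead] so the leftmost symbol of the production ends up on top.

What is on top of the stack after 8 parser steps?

     Stack      Input        Action
  1  $ Q        a z a a a $  expand Q ::= a S
  2  $ S a      a z a a a $  match a
  3  $ S        z a a a $    expand S ::= z R Q
  4  $ Q R z    z a a a $    match z
  5  $ Q R      a a a $      expand R ::= S a a
  6  $ Q a a S  a a a $      expand S ::= λ
  7  $ Q a a    a a a $      match a
  8  $ Q a      a a $        match a
Stack after step 8: $ Q (top = Q).

Q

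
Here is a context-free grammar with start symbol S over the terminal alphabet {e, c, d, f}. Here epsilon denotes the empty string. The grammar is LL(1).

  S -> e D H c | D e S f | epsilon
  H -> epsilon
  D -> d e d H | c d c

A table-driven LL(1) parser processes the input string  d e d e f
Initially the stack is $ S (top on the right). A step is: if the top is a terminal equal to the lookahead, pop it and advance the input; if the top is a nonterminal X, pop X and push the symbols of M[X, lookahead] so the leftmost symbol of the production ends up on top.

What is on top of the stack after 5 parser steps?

H

step 1: stack=$ S  input=d e d e f $  — expand S -> D e S f
step 2: stack=$ f S e D  input=d e d e f $  — expand D -> d e d H
step 3: stack=$ f S e H d e d  input=d e d e f $  — match d
step 4: stack=$ f S e H d e  input=e d e f $  — match e
step 5: stack=$ f S e H d  input=d e f $  — match d
Stack after step 5: $ f S e H (top = H).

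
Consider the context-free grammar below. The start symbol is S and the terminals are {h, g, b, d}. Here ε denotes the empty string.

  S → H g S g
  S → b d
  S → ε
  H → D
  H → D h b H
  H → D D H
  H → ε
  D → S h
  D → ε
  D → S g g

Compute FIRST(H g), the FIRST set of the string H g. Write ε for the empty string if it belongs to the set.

FIRST(S): from S→H g S g we get {b, g, h}; from S→b d we get {b}; from S→ε we get {ε}. So FIRST(S) = {ε, b, g, h}.
FIRST(D): from D→S h we get {b, g, h}; from D→ε we get {ε}; from D→S g g we get {b, g, h}. So FIRST(D) = {ε, b, g, h}.
FIRST(H): from H→D we get {ε, b, g, h}; from H→D h b H we get {b, g, h}; from H→D D H we get {ε, b, g, h}; from H→ε we get {ε}. So FIRST(H) = {ε, b, g, h}.
FIRST(H g): take FIRST of each symbol in turn, carrying on past any symbol whose FIRST contains ε; result {b, g, h}.

{b, g, h}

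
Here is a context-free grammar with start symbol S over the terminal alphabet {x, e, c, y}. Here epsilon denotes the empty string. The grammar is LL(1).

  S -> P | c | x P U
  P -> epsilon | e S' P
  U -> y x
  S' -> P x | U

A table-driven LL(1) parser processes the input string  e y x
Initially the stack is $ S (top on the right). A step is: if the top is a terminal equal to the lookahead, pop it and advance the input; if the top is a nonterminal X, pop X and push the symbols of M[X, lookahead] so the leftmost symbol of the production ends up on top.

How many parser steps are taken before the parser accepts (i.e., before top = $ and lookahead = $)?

     Stack     Input    Action
  1  $ S       e y x $  expand S -> P
  2  $ P       e y x $  expand P -> e S' P
  3  $ P S' e  e y x $  match e
  4  $ P S'    y x $    expand S' -> U
  5  $ P U     y x $    expand U -> y x
  6  $ P x y   y x $    match y
  7  $ P x     x $      match x
  8  $ P       $        expand P -> epsilon
Accept reached after 8 steps.

8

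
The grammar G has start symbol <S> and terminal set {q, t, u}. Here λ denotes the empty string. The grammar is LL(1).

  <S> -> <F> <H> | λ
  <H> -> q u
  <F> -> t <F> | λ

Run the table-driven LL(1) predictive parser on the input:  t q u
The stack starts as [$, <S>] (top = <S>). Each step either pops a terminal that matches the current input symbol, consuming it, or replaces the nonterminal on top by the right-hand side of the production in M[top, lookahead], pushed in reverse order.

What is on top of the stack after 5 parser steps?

q

step 1: stack=$ <S>  input=t q u $  — expand <S> -> <F> <H>
step 2: stack=$ <H> <F>  input=t q u $  — expand <F> -> t <F>
step 3: stack=$ <H> <F> t  input=t q u $  — match t
step 4: stack=$ <H> <F>  input=q u $  — expand <F> -> λ
step 5: stack=$ <H>  input=q u $  — expand <H> -> q u
Stack after step 5: $ u q (top = q).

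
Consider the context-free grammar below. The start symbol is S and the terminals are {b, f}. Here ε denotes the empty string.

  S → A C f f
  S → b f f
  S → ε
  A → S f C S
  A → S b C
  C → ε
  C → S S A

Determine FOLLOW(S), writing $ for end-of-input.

FIRST(S): from S→A C f f we get {b, f}; from S→b f f we get {b}; from S→ε we get {ε}. So FIRST(S) = {ε, b, f}.
FIRST(A): from A→S f C S we get {b, f}; from A→S b C we get {b, f}. So FIRST(A) = {b, f}.
FIRST(C): from C→ε we get {ε}; from C→S S A we get {b, f}. So FIRST(C) = {ε, b, f}.
FOLLOW(S) includes $ since S is the start symbol.
FOLLOW(S): in A→S f C S (occurrence 1), S is followed by f C S with FIRST {f}; in A→S f C S (occurrence 2), the suffix after S is empty, so FOLLOW(S) ⊇ FOLLOW(A) = {b, f}; in A→S b C, S is followed by b C with FIRST {b}; in C→S S A (occurrence 1), S is followed by S A with FIRST {b, f}; in C→S S A (occurrence 2), S is followed by A with FIRST {b, f}. Thus FOLLOW(S) = {$, b, f}.
FOLLOW(A): in S→A C f f, A is followed by C f f with FIRST {b, f}; in C→S S A, the suffix after A is empty, so FOLLOW(A) ⊇ FOLLOW(C) = {b, f}. Thus FOLLOW(A) = {b, f}.
FOLLOW(C): in S→A C f f, C is followed by f f with FIRST {f}; in A→S f C S, C is followed by S with FIRST {ε, b, f}; in A→S f C S, the suffix after C is nullable, so FOLLOW(C) ⊇ FOLLOW(A) = {b, f}; in A→S b C, the suffix after C is empty, so FOLLOW(C) ⊇ FOLLOW(A) = {b, f}. Thus FOLLOW(C) = {b, f}.

{$, b, f}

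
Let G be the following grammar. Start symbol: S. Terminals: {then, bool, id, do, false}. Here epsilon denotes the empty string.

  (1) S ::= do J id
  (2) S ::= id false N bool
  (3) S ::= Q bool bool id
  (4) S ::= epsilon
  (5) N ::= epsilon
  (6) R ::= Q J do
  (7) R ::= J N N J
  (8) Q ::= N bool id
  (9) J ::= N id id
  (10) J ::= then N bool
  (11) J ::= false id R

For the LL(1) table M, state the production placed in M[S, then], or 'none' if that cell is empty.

none

FIRST(N): from N::=epsilon we get {epsilon}. So FIRST(N) = {epsilon}.
FIRST(Q): from Q::=N bool id we get {bool}. So FIRST(Q) = {bool}.
FIRST(J): from J::=N id id we get {id}; from J::=then N bool we get {then}; from J::=false id R we get {false}. So FIRST(J) = {false, id, then}.
FIRST(S): from S::=do J id we get {do}; from S::=id false N bool we get {id}; from S::=Q bool bool id we get {bool}; from S::=epsilon we get {epsilon}. So FIRST(S) = {epsilon, bool, do, id}.
FIRST(R): from R::=Q J do we get {bool}; from R::=J N N J we get {false, id, then}. So FIRST(R) = {bool, false, id, then}.
FOLLOW(S) includes $ since S is the start symbol.
FOLLOW(S): S appears on no right-hand side. Thus FOLLOW(S) = {$}.
For S ::= do J id: FIRST(do J id) = {do}, so it goes in M[S, t] for t ∈ {do}.
For S ::= id false N bool: FIRST(id false N bool) = {id}, so it goes in M[S, t] for t ∈ {id}.
For S ::= Q bool bool id: FIRST(Q bool bool id) = {bool}, so it goes in M[S, t] for t ∈ {bool}.
For S ::= epsilon: FIRST(epsilon) = {epsilon}, so it goes in M[S, t] for t ∈ {}; since epsilon ∈ FIRST, also for every t ∈ FOLLOW(S) = {$}.
None of these place a production in M[S, then].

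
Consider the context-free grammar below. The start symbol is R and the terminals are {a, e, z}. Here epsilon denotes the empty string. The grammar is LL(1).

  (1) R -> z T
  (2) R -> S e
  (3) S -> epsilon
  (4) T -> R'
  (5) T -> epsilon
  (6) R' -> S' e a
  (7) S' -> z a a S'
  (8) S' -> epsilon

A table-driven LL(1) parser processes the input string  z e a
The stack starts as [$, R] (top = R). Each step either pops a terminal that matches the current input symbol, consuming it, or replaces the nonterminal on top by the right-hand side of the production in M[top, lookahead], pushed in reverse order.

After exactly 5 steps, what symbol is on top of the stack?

e

     Stack     Input    Action
  1  $ R       z e a $  expand R -> z T
  2  $ T z     z e a $  match z
  3  $ T       e a $    expand T -> R'
  4  $ R'      e a $    expand R' -> S' e a
  5  $ a e S'  e a $    expand S' -> epsilon
Stack after step 5: $ a e (top = e).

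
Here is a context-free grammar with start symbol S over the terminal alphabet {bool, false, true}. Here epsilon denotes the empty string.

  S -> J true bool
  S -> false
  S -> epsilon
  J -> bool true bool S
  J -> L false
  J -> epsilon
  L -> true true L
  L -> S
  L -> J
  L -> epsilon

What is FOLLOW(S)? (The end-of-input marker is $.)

FIRST(S) = {epsilon, bool, false, true}  (via J true bool)
FIRST(J) = {epsilon, bool, false, true}  (via L false)
FIRST(L) = {epsilon, bool, false, true}  (via S, J)
FOLLOW(S) includes $ since S is the start symbol.
FOLLOW(L): in J->L false, L is followed by false with FIRST {false}; in L->true true L, the suffix after L is empty (adds nothing new). Thus FOLLOW(L) = {false}.
FOLLOW(J): in S->J true bool, J is followed by true bool with FIRST {true}; in L->J, the suffix after J is empty, so FOLLOW(J) ⊇ FOLLOW(L) = {false}. Thus FOLLOW(J) = {false, true}.
FOLLOW(S): in J->bool true bool S, the suffix after S is empty, so FOLLOW(S) ⊇ FOLLOW(J) = {false, true}; in L->S, the suffix after S is empty, so FOLLOW(S) ⊇ FOLLOW(L) = {false}. Thus FOLLOW(S) = {$, false, true}.

{$, false, true}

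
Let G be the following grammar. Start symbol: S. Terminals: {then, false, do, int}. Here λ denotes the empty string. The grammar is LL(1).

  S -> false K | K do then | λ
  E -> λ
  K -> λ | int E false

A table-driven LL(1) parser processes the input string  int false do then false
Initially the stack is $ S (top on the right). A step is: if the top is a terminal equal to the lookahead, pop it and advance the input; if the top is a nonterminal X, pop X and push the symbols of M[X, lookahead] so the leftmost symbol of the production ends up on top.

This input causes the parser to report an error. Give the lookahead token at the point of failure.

step 1: stack=$ S  input=int false do then false $  — expand S -> K do then
step 2: stack=$ then do K  input=int false do then false $  — expand K -> int E false
step 3: stack=$ then do false E int  input=int false do then false $  — match int
step 4: stack=$ then do false E  input=false do then false $  — expand E -> λ
step 5: stack=$ then do false  input=false do then false $  — match false
step 6: stack=$ then do  input=do then false $  — match do
step 7: stack=$ then  input=then false $  — match then
step 8: stack=$  input=false $  — error: stack empty but input remains

false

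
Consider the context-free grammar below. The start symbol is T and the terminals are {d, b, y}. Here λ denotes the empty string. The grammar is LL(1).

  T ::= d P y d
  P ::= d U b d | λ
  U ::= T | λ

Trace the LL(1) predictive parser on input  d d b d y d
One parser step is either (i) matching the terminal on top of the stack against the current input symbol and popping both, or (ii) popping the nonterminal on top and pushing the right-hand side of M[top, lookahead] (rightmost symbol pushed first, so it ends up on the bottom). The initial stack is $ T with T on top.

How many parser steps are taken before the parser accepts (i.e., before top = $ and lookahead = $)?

     Stack          Input          Action
  1  $ T            d d b d y d $  expand T ::= d P y d
  2  $ d y P d      d d b d y d $  match d
  3  $ d y P        d b d y d $    expand P ::= d U b d
  4  $ d y d b U d  d b d y d $    match d
  5  $ d y d b U    b d y d $      expand U ::= λ
  6  $ d y d b      b d y d $      match b
  7  $ d y d        d y d $        match d
  8  $ d y          y d $          match y
  9  $ d            d $            match d
Accept reached after 9 steps.

9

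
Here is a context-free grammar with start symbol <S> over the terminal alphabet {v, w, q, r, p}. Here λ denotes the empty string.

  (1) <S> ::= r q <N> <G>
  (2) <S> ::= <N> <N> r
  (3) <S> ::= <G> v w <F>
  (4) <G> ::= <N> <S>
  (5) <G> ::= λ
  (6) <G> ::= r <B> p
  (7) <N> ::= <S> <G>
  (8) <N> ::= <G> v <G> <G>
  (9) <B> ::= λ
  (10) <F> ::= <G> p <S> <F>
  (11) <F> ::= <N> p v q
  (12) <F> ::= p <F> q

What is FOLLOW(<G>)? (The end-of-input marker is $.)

{$, p, r, v}

FIRST(<B>): from <B>::=λ we get {λ}. So FIRST(<B>) = {λ}.
FIRST(<S>): from <S>::=r q <N> <G> we get {r}; from <S>::=<N> <N> r we get {r, v}; from <S>::=<G> v w <F> we get {r, v}. So FIRST(<S>) = {r, v}.
FIRST(<G>): from <G>::=<N> <S> we get {r, v}; from <G>::=λ we get {λ}; from <G>::=r <B> p we get {r}. So FIRST(<G>) = {λ, r, v}.
FIRST(<N>): from <N>::=<S> <G> we get {r, v}; from <N>::=<G> v <G> <G> we get {r, v}. So FIRST(<N>) = {r, v}.
FIRST(<F>): from <F>::=<G> p <S> <F> we get {p, r, v}; from <F>::=<N> p v q we get {r, v}; from <F>::=p <F> q we get {p}. So FIRST(<F>) = {p, r, v}.
FOLLOW(<S>) includes $ since <S> is the start symbol.
FOLLOW(<B>): in <G>::=r <B> p, <B> is followed by p with FIRST {p}. Thus FOLLOW(<B>) = {p}.
FOLLOW(<S>): in <G>::=<N> <S>, the suffix after <S> is empty, so FOLLOW(<S>) ⊇ FOLLOW(<G>) = {$, p, r, v}; in <N>::=<S> <G>, <S> is followed by <G> with FIRST {λ, r, v}; in <N>::=<S> <G>, the suffix after <S> is nullable, so FOLLOW(<S>) ⊇ FOLLOW(<N>) = {$, p, r, v}; in <F>::=<G> p <S> <F>, <S> is followed by <F> with FIRST {p, r, v}. Thus FOLLOW(<S>) = {$, p, r, v}.
FOLLOW(<N>): in <S>::=r q <N> <G>, <N> is followed by <G> with FIRST {λ, r, v}; in <S>::=r q <N> <G>, the suffix after <N> is nullable, so FOLLOW(<N>) ⊇ FOLLOW(<S>) = {$, p, r, v}; in <S>::=<N> <N> r (occurrence 1), <N> is followed by <N> r with FIRST {r, v}; in <S>::=<N> <N> r (occurrence 2), <N> is followed by r with FIRST {r}; in <G>::=<N> <S>, <N> is followed by <S> with FIRST {r, v}; in <F>::=<N> p v q, <N> is followed by p v q with FIRST {p}. Thus FOLLOW(<N>) = {$, p, r, v}.
FOLLOW(<G>): in <S>::=r q <N> <G>, the suffix after <G> is empty, so FOLLOW(<G>) ⊇ FOLLOW(<S>) = {$, p, r, v}; in <S>::=<G> v w <F>, <G> is followed by v w <F> with FIRST {v}; in <N>::=<S> <G>, the suffix after <G> is empty, so FOLLOW(<G>) ⊇ FOLLOW(<N>) = {$, p, r, v}; in <N>::=<G> v <G> <G> (occurrence 1), <G> is followed by v <G> <G> with FIRST {v}; in <N>::=<G> v <G> <G> (occurrence 2), <G> is followed by <G> with FIRST {λ, r, v}; in <N>::=<G> v <G> <G> (occurrence 2), the suffix after <G> is nullable, so FOLLOW(<G>) ⊇ FOLLOW(<N>) = {$, p, r, v}; in <N>::=<G> v <G> <G> (occurrence 3), the suffix after <G> is empty, so FOLLOW(<G>) ⊇ FOLLOW(<N>) = {$, p, r, v}; in <F>::=<G> p <S> <F>, <G> is followed by p <S> <F> with FIRST {p}. Thus FOLLOW(<G>) = {$, p, r, v}.
FOLLOW(<F>): in <S>::=<G> v w <F>, the suffix after <F> is empty, so FOLLOW(<F>) ⊇ FOLLOW(<S>) = {$, p, r, v}; in <F>::=<G> p <S> <F>, the suffix after <F> is empty (adds nothing new); in <F>::=p <F> q, <F> is followed by q with FIRST {q}. Thus FOLLOW(<F>) = {$, p, q, r, v}.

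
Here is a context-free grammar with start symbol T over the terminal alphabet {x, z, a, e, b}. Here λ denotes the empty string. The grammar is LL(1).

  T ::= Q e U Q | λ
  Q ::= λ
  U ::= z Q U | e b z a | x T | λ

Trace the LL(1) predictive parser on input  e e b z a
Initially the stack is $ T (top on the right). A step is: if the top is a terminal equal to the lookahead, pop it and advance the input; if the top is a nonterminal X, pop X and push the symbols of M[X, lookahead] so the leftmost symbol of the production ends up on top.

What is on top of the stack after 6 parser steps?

     Stack        Input        Action
  1  $ T          e e b z a $  expand T ::= Q e U Q
  2  $ Q U e Q    e e b z a $  expand Q ::= λ
  3  $ Q U e      e e b z a $  match e
  4  $ Q U        e b z a $    expand U ::= e b z a
  5  $ Q a z b e  e b z a $    match e
  6  $ Q a z b    b z a $      match b
Stack after step 6: $ Q a z (top = z).

z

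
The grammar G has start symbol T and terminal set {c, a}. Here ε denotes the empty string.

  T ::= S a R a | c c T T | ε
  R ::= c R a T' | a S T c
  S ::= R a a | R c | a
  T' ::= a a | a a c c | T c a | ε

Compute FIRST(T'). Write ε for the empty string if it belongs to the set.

FIRST(R) = {a, c}
FIRST(S) = {a, c}  (via R a a, R c)
FIRST(T) = {ε, a, c}  (via S a R a)
FIRST(T') = {ε, a, c}  (via T c a)

{ε, a, c}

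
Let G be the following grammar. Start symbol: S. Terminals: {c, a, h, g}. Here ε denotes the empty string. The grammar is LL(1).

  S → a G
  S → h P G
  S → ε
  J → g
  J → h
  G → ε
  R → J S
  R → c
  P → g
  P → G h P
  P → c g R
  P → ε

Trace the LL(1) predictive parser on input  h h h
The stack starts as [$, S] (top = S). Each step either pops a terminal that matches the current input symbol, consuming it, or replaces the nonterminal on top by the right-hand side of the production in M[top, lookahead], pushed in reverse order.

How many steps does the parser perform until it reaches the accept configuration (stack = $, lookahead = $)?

10

step 1: stack=$ S  input=h h h $  — expand S → h P G
step 2: stack=$ G P h  input=h h h $  — match h
step 3: stack=$ G P  input=h h $  — expand P → G h P
step 4: stack=$ G P h G  input=h h $  — expand G → ε
step 5: stack=$ G P h  input=h h $  — match h
step 6: stack=$ G P  input=h $  — expand P → G h P
step 7: stack=$ G P h G  input=h $  — expand G → ε
step 8: stack=$ G P h  input=h $  — match h
step 9: stack=$ G P  input=$  — expand P → ε
step 10: stack=$ G  input=$  — expand G → ε
Accept reached after 10 steps.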